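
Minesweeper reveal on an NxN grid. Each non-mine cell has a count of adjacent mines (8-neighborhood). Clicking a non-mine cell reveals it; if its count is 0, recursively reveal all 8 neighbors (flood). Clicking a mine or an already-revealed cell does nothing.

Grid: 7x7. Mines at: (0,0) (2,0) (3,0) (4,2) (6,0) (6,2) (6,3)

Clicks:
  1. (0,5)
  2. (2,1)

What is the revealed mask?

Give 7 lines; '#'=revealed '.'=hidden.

Answer: .######
.######
.######
.######
...####
...####
....###

Derivation:
Click 1 (0,5) count=0: revealed 35 new [(0,1) (0,2) (0,3) (0,4) (0,5) (0,6) (1,1) (1,2) (1,3) (1,4) (1,5) (1,6) (2,1) (2,2) (2,3) (2,4) (2,5) (2,6) (3,1) (3,2) (3,3) (3,4) (3,5) (3,6) (4,3) (4,4) (4,5) (4,6) (5,3) (5,4) (5,5) (5,6) (6,4) (6,5) (6,6)] -> total=35
Click 2 (2,1) count=2: revealed 0 new [(none)] -> total=35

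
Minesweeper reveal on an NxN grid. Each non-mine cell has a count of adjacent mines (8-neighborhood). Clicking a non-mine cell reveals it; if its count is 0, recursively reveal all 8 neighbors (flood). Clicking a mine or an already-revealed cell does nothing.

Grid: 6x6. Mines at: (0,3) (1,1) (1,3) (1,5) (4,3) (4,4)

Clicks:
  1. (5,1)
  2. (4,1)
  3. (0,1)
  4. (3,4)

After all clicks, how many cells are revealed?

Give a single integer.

Click 1 (5,1) count=0: revealed 12 new [(2,0) (2,1) (2,2) (3,0) (3,1) (3,2) (4,0) (4,1) (4,2) (5,0) (5,1) (5,2)] -> total=12
Click 2 (4,1) count=0: revealed 0 new [(none)] -> total=12
Click 3 (0,1) count=1: revealed 1 new [(0,1)] -> total=13
Click 4 (3,4) count=2: revealed 1 new [(3,4)] -> total=14

Answer: 14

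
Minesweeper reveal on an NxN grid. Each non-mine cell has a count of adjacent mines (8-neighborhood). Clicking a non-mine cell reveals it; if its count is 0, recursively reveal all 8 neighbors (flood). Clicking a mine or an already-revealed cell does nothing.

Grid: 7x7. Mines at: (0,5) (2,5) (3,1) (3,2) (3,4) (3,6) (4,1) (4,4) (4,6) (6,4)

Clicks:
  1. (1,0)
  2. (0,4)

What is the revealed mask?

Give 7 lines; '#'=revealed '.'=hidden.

Click 1 (1,0) count=0: revealed 15 new [(0,0) (0,1) (0,2) (0,3) (0,4) (1,0) (1,1) (1,2) (1,3) (1,4) (2,0) (2,1) (2,2) (2,3) (2,4)] -> total=15
Click 2 (0,4) count=1: revealed 0 new [(none)] -> total=15

Answer: #####..
#####..
#####..
.......
.......
.......
.......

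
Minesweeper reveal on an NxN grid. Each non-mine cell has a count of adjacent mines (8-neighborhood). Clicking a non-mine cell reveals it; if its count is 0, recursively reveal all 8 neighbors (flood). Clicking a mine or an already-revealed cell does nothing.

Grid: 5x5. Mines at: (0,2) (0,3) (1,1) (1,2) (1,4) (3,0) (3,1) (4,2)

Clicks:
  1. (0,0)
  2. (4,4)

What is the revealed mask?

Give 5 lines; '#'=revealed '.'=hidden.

Answer: #....
.....
...##
...##
...##

Derivation:
Click 1 (0,0) count=1: revealed 1 new [(0,0)] -> total=1
Click 2 (4,4) count=0: revealed 6 new [(2,3) (2,4) (3,3) (3,4) (4,3) (4,4)] -> total=7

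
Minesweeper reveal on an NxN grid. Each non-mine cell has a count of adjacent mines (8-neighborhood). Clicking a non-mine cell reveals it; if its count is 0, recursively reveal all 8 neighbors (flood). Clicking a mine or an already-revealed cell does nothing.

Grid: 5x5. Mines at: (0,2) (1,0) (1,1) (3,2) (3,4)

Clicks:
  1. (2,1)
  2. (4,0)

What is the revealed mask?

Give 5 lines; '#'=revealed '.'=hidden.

Answer: .....
.....
##...
##...
##...

Derivation:
Click 1 (2,1) count=3: revealed 1 new [(2,1)] -> total=1
Click 2 (4,0) count=0: revealed 5 new [(2,0) (3,0) (3,1) (4,0) (4,1)] -> total=6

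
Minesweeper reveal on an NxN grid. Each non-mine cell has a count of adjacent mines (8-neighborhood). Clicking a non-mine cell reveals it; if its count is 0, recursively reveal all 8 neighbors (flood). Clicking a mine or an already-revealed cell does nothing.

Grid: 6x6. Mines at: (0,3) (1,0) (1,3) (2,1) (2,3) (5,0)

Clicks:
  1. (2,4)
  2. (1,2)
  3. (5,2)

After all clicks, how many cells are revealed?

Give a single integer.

Answer: 22

Derivation:
Click 1 (2,4) count=2: revealed 1 new [(2,4)] -> total=1
Click 2 (1,2) count=4: revealed 1 new [(1,2)] -> total=2
Click 3 (5,2) count=0: revealed 20 new [(0,4) (0,5) (1,4) (1,5) (2,5) (3,1) (3,2) (3,3) (3,4) (3,5) (4,1) (4,2) (4,3) (4,4) (4,5) (5,1) (5,2) (5,3) (5,4) (5,5)] -> total=22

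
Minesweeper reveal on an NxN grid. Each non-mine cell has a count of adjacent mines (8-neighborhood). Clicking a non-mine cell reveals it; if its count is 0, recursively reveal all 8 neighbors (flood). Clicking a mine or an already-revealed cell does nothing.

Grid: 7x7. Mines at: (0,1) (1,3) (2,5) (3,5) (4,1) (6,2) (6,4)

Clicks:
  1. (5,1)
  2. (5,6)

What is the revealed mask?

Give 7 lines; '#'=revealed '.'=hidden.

Click 1 (5,1) count=2: revealed 1 new [(5,1)] -> total=1
Click 2 (5,6) count=0: revealed 6 new [(4,5) (4,6) (5,5) (5,6) (6,5) (6,6)] -> total=7

Answer: .......
.......
.......
.......
.....##
.#...##
.....##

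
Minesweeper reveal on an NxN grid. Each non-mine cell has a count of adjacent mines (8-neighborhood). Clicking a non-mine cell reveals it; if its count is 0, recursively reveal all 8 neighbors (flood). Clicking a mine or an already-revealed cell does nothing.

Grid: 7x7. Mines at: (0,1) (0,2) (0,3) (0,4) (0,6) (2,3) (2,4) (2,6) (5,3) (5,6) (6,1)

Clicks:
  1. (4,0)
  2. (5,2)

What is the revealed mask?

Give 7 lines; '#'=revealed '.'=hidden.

Click 1 (4,0) count=0: revealed 15 new [(1,0) (1,1) (1,2) (2,0) (2,1) (2,2) (3,0) (3,1) (3,2) (4,0) (4,1) (4,2) (5,0) (5,1) (5,2)] -> total=15
Click 2 (5,2) count=2: revealed 0 new [(none)] -> total=15

Answer: .......
###....
###....
###....
###....
###....
.......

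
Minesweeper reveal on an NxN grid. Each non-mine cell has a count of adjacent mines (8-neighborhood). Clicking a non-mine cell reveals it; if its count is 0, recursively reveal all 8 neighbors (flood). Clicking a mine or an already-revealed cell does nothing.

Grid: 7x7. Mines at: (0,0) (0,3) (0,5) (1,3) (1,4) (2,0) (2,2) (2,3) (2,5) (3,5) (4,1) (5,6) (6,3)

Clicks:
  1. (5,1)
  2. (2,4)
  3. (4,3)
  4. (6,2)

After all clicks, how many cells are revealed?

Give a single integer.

Click 1 (5,1) count=1: revealed 1 new [(5,1)] -> total=1
Click 2 (2,4) count=5: revealed 1 new [(2,4)] -> total=2
Click 3 (4,3) count=0: revealed 9 new [(3,2) (3,3) (3,4) (4,2) (4,3) (4,4) (5,2) (5,3) (5,4)] -> total=11
Click 4 (6,2) count=1: revealed 1 new [(6,2)] -> total=12

Answer: 12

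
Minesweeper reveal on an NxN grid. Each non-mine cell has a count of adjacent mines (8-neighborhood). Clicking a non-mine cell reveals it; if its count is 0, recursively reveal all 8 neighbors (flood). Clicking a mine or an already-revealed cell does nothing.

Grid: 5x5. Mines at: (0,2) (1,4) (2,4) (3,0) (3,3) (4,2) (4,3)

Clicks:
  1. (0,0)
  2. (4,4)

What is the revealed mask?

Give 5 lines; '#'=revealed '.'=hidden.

Answer: ##...
##...
##...
.....
....#

Derivation:
Click 1 (0,0) count=0: revealed 6 new [(0,0) (0,1) (1,0) (1,1) (2,0) (2,1)] -> total=6
Click 2 (4,4) count=2: revealed 1 new [(4,4)] -> total=7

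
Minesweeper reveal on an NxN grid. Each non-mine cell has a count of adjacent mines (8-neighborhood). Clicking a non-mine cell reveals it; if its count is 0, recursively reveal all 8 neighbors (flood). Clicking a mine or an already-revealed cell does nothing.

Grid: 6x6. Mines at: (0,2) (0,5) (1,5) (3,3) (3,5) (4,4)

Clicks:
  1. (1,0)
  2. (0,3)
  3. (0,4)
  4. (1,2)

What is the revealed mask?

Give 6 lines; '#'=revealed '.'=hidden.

Answer: ##.##.
###...
###...
###...
####..
####..

Derivation:
Click 1 (1,0) count=0: revealed 19 new [(0,0) (0,1) (1,0) (1,1) (1,2) (2,0) (2,1) (2,2) (3,0) (3,1) (3,2) (4,0) (4,1) (4,2) (4,3) (5,0) (5,1) (5,2) (5,3)] -> total=19
Click 2 (0,3) count=1: revealed 1 new [(0,3)] -> total=20
Click 3 (0,4) count=2: revealed 1 new [(0,4)] -> total=21
Click 4 (1,2) count=1: revealed 0 new [(none)] -> total=21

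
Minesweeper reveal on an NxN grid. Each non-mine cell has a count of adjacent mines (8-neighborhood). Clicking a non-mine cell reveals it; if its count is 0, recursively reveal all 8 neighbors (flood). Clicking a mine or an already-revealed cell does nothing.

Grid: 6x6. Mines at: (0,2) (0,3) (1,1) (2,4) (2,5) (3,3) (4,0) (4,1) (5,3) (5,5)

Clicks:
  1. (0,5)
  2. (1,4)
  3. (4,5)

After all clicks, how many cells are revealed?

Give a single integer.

Answer: 5

Derivation:
Click 1 (0,5) count=0: revealed 4 new [(0,4) (0,5) (1,4) (1,5)] -> total=4
Click 2 (1,4) count=3: revealed 0 new [(none)] -> total=4
Click 3 (4,5) count=1: revealed 1 new [(4,5)] -> total=5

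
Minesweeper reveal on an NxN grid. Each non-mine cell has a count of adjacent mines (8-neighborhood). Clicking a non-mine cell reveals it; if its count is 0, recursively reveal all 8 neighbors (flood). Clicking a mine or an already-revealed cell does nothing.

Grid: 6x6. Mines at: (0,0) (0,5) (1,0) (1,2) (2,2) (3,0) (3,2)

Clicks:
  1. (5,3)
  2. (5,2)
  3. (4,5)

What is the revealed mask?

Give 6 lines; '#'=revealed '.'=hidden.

Click 1 (5,3) count=0: revealed 21 new [(1,3) (1,4) (1,5) (2,3) (2,4) (2,5) (3,3) (3,4) (3,5) (4,0) (4,1) (4,2) (4,3) (4,4) (4,5) (5,0) (5,1) (5,2) (5,3) (5,4) (5,5)] -> total=21
Click 2 (5,2) count=0: revealed 0 new [(none)] -> total=21
Click 3 (4,5) count=0: revealed 0 new [(none)] -> total=21

Answer: ......
...###
...###
...###
######
######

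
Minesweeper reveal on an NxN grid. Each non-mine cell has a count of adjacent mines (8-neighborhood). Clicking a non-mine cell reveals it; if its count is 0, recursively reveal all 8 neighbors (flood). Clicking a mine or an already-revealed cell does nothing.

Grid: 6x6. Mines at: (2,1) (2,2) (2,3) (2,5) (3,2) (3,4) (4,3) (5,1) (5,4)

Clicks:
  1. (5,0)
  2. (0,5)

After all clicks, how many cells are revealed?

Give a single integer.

Click 1 (5,0) count=1: revealed 1 new [(5,0)] -> total=1
Click 2 (0,5) count=0: revealed 12 new [(0,0) (0,1) (0,2) (0,3) (0,4) (0,5) (1,0) (1,1) (1,2) (1,3) (1,4) (1,5)] -> total=13

Answer: 13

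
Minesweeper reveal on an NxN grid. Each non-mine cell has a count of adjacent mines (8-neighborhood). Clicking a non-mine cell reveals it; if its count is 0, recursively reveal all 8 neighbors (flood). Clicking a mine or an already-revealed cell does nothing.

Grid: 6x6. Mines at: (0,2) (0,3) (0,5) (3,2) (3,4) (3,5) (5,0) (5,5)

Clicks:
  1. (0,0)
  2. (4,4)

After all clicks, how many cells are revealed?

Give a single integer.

Answer: 11

Derivation:
Click 1 (0,0) count=0: revealed 10 new [(0,0) (0,1) (1,0) (1,1) (2,0) (2,1) (3,0) (3,1) (4,0) (4,1)] -> total=10
Click 2 (4,4) count=3: revealed 1 new [(4,4)] -> total=11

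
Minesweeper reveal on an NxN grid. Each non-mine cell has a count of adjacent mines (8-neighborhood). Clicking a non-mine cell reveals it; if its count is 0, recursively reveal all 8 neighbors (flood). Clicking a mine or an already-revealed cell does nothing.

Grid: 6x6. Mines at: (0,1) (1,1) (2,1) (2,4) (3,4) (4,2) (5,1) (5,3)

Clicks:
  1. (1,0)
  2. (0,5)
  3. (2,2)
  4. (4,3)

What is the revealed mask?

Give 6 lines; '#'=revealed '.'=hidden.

Click 1 (1,0) count=3: revealed 1 new [(1,0)] -> total=1
Click 2 (0,5) count=0: revealed 8 new [(0,2) (0,3) (0,4) (0,5) (1,2) (1,3) (1,4) (1,5)] -> total=9
Click 3 (2,2) count=2: revealed 1 new [(2,2)] -> total=10
Click 4 (4,3) count=3: revealed 1 new [(4,3)] -> total=11

Answer: ..####
#.####
..#...
......
...#..
......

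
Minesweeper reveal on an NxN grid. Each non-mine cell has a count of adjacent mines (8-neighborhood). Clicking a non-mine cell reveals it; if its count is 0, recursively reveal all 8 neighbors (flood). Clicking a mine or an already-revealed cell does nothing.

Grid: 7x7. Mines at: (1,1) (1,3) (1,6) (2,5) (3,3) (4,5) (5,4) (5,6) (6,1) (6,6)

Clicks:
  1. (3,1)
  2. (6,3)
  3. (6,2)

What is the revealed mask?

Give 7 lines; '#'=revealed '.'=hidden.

Answer: .......
.......
###....
###....
###....
###....
..##...

Derivation:
Click 1 (3,1) count=0: revealed 12 new [(2,0) (2,1) (2,2) (3,0) (3,1) (3,2) (4,0) (4,1) (4,2) (5,0) (5,1) (5,2)] -> total=12
Click 2 (6,3) count=1: revealed 1 new [(6,3)] -> total=13
Click 3 (6,2) count=1: revealed 1 new [(6,2)] -> total=14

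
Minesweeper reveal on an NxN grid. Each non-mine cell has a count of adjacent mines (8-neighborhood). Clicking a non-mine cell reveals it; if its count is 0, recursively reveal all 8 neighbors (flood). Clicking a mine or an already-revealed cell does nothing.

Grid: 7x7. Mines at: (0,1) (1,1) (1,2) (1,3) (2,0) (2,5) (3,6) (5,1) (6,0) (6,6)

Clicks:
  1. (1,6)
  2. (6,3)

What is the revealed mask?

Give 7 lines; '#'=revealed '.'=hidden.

Click 1 (1,6) count=1: revealed 1 new [(1,6)] -> total=1
Click 2 (6,3) count=0: revealed 22 new [(2,1) (2,2) (2,3) (2,4) (3,1) (3,2) (3,3) (3,4) (3,5) (4,1) (4,2) (4,3) (4,4) (4,5) (5,2) (5,3) (5,4) (5,5) (6,2) (6,3) (6,4) (6,5)] -> total=23

Answer: .......
......#
.####..
.#####.
.#####.
..####.
..####.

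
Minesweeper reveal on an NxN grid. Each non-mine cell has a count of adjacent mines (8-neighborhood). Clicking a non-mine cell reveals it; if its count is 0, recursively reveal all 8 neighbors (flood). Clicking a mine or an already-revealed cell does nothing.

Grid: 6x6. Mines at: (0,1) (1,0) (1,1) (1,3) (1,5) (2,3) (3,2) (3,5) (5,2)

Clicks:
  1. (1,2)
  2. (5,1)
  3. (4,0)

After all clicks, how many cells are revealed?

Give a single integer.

Click 1 (1,2) count=4: revealed 1 new [(1,2)] -> total=1
Click 2 (5,1) count=1: revealed 1 new [(5,1)] -> total=2
Click 3 (4,0) count=0: revealed 7 new [(2,0) (2,1) (3,0) (3,1) (4,0) (4,1) (5,0)] -> total=9

Answer: 9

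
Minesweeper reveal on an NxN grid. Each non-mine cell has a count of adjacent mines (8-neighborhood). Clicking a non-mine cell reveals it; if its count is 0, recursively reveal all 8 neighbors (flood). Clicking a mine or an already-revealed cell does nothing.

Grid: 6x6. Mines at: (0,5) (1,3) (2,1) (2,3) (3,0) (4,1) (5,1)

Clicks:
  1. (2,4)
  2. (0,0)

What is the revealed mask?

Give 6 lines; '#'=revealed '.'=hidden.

Click 1 (2,4) count=2: revealed 1 new [(2,4)] -> total=1
Click 2 (0,0) count=0: revealed 6 new [(0,0) (0,1) (0,2) (1,0) (1,1) (1,2)] -> total=7

Answer: ###...
###...
....#.
......
......
......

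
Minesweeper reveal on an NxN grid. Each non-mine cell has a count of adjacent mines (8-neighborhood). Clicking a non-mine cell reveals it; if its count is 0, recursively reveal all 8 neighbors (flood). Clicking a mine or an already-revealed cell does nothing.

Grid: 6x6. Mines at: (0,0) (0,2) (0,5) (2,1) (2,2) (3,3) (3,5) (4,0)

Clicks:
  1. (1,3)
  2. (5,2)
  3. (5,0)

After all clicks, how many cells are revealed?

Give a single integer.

Answer: 12

Derivation:
Click 1 (1,3) count=2: revealed 1 new [(1,3)] -> total=1
Click 2 (5,2) count=0: revealed 10 new [(4,1) (4,2) (4,3) (4,4) (4,5) (5,1) (5,2) (5,3) (5,4) (5,5)] -> total=11
Click 3 (5,0) count=1: revealed 1 new [(5,0)] -> total=12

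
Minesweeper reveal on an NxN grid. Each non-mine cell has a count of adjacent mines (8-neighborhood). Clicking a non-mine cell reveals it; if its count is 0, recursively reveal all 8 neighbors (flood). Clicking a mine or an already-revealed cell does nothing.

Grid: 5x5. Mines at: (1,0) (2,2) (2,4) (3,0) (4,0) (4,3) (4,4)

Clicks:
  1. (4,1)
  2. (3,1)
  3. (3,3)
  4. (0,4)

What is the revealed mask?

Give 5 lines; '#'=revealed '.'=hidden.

Answer: .####
.####
.....
.#.#.
.#...

Derivation:
Click 1 (4,1) count=2: revealed 1 new [(4,1)] -> total=1
Click 2 (3,1) count=3: revealed 1 new [(3,1)] -> total=2
Click 3 (3,3) count=4: revealed 1 new [(3,3)] -> total=3
Click 4 (0,4) count=0: revealed 8 new [(0,1) (0,2) (0,3) (0,4) (1,1) (1,2) (1,3) (1,4)] -> total=11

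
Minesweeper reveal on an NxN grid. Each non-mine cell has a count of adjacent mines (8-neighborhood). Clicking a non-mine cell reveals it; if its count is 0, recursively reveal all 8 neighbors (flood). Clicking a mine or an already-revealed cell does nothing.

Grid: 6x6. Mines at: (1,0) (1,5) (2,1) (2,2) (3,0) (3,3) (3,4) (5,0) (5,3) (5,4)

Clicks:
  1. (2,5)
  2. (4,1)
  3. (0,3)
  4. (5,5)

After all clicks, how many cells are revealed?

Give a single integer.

Click 1 (2,5) count=2: revealed 1 new [(2,5)] -> total=1
Click 2 (4,1) count=2: revealed 1 new [(4,1)] -> total=2
Click 3 (0,3) count=0: revealed 8 new [(0,1) (0,2) (0,3) (0,4) (1,1) (1,2) (1,3) (1,4)] -> total=10
Click 4 (5,5) count=1: revealed 1 new [(5,5)] -> total=11

Answer: 11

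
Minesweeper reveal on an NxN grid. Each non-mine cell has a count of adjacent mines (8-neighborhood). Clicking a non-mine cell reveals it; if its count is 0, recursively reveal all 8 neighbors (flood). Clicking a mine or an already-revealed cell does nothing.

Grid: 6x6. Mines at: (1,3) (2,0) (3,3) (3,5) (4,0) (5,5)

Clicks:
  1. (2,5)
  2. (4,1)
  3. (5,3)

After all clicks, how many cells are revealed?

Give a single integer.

Answer: 9

Derivation:
Click 1 (2,5) count=1: revealed 1 new [(2,5)] -> total=1
Click 2 (4,1) count=1: revealed 1 new [(4,1)] -> total=2
Click 3 (5,3) count=0: revealed 7 new [(4,2) (4,3) (4,4) (5,1) (5,2) (5,3) (5,4)] -> total=9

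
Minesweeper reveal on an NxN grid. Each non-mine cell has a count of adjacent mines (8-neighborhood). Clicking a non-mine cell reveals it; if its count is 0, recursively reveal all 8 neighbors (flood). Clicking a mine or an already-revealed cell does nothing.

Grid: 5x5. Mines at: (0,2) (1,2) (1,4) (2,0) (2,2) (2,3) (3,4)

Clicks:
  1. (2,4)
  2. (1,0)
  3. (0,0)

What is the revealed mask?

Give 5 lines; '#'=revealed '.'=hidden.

Click 1 (2,4) count=3: revealed 1 new [(2,4)] -> total=1
Click 2 (1,0) count=1: revealed 1 new [(1,0)] -> total=2
Click 3 (0,0) count=0: revealed 3 new [(0,0) (0,1) (1,1)] -> total=5

Answer: ##...
##...
....#
.....
.....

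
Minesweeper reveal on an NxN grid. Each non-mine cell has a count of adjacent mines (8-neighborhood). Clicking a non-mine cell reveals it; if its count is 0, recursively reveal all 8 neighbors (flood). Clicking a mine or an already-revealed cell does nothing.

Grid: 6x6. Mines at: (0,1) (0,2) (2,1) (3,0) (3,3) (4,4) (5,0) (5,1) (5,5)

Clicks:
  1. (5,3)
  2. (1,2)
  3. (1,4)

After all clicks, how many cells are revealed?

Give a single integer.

Answer: 13

Derivation:
Click 1 (5,3) count=1: revealed 1 new [(5,3)] -> total=1
Click 2 (1,2) count=3: revealed 1 new [(1,2)] -> total=2
Click 3 (1,4) count=0: revealed 11 new [(0,3) (0,4) (0,5) (1,3) (1,4) (1,5) (2,3) (2,4) (2,5) (3,4) (3,5)] -> total=13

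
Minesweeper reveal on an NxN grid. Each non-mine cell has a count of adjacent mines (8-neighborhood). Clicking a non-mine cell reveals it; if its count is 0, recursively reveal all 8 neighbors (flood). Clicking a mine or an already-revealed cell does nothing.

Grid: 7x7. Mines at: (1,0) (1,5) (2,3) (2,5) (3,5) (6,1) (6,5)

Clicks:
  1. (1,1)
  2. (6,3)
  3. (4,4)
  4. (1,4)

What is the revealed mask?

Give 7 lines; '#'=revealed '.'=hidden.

Click 1 (1,1) count=1: revealed 1 new [(1,1)] -> total=1
Click 2 (6,3) count=0: revealed 21 new [(2,0) (2,1) (2,2) (3,0) (3,1) (3,2) (3,3) (3,4) (4,0) (4,1) (4,2) (4,3) (4,4) (5,0) (5,1) (5,2) (5,3) (5,4) (6,2) (6,3) (6,4)] -> total=22
Click 3 (4,4) count=1: revealed 0 new [(none)] -> total=22
Click 4 (1,4) count=3: revealed 1 new [(1,4)] -> total=23

Answer: .......
.#..#..
###....
#####..
#####..
#####..
..###..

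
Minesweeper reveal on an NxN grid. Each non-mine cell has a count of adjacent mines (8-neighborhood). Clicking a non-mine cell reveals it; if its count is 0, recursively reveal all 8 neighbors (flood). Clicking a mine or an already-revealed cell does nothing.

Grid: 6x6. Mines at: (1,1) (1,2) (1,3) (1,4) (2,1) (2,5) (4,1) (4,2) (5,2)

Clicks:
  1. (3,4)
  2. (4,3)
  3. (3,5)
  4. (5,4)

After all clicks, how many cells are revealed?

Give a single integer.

Answer: 9

Derivation:
Click 1 (3,4) count=1: revealed 1 new [(3,4)] -> total=1
Click 2 (4,3) count=2: revealed 1 new [(4,3)] -> total=2
Click 3 (3,5) count=1: revealed 1 new [(3,5)] -> total=3
Click 4 (5,4) count=0: revealed 6 new [(3,3) (4,4) (4,5) (5,3) (5,4) (5,5)] -> total=9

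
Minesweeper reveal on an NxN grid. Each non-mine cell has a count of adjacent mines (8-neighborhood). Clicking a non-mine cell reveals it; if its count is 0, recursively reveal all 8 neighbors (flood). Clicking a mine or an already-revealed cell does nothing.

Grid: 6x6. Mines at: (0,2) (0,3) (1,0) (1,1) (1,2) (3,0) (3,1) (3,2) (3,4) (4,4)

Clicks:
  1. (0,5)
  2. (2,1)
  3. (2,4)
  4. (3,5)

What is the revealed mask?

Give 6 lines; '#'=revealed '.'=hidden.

Click 1 (0,5) count=0: revealed 6 new [(0,4) (0,5) (1,4) (1,5) (2,4) (2,5)] -> total=6
Click 2 (2,1) count=6: revealed 1 new [(2,1)] -> total=7
Click 3 (2,4) count=1: revealed 0 new [(none)] -> total=7
Click 4 (3,5) count=2: revealed 1 new [(3,5)] -> total=8

Answer: ....##
....##
.#..##
.....#
......
......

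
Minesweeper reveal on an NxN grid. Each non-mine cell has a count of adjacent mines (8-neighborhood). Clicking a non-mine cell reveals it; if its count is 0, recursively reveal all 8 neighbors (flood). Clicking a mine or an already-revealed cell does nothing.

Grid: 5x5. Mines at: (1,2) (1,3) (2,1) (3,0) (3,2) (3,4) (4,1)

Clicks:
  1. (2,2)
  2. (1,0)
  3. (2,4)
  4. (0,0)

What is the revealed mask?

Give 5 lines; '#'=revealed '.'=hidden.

Answer: ##...
##...
..#.#
.....
.....

Derivation:
Click 1 (2,2) count=4: revealed 1 new [(2,2)] -> total=1
Click 2 (1,0) count=1: revealed 1 new [(1,0)] -> total=2
Click 3 (2,4) count=2: revealed 1 new [(2,4)] -> total=3
Click 4 (0,0) count=0: revealed 3 new [(0,0) (0,1) (1,1)] -> total=6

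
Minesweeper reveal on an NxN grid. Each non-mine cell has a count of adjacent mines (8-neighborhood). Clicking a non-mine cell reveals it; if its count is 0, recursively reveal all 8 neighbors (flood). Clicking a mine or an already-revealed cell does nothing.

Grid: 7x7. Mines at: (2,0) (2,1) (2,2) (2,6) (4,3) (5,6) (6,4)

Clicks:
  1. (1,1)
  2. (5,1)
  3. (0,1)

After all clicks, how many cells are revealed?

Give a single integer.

Answer: 34

Derivation:
Click 1 (1,1) count=3: revealed 1 new [(1,1)] -> total=1
Click 2 (5,1) count=0: revealed 14 new [(3,0) (3,1) (3,2) (4,0) (4,1) (4,2) (5,0) (5,1) (5,2) (5,3) (6,0) (6,1) (6,2) (6,3)] -> total=15
Click 3 (0,1) count=0: revealed 19 new [(0,0) (0,1) (0,2) (0,3) (0,4) (0,5) (0,6) (1,0) (1,2) (1,3) (1,4) (1,5) (1,6) (2,3) (2,4) (2,5) (3,3) (3,4) (3,5)] -> total=34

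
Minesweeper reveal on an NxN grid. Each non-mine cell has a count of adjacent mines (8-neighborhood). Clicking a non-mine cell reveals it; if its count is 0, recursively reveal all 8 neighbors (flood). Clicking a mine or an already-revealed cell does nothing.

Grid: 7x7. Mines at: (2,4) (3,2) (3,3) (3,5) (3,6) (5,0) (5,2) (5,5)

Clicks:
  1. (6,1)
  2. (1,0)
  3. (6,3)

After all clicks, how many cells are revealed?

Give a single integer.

Answer: 26

Derivation:
Click 1 (6,1) count=2: revealed 1 new [(6,1)] -> total=1
Click 2 (1,0) count=0: revealed 24 new [(0,0) (0,1) (0,2) (0,3) (0,4) (0,5) (0,6) (1,0) (1,1) (1,2) (1,3) (1,4) (1,5) (1,6) (2,0) (2,1) (2,2) (2,3) (2,5) (2,6) (3,0) (3,1) (4,0) (4,1)] -> total=25
Click 3 (6,3) count=1: revealed 1 new [(6,3)] -> total=26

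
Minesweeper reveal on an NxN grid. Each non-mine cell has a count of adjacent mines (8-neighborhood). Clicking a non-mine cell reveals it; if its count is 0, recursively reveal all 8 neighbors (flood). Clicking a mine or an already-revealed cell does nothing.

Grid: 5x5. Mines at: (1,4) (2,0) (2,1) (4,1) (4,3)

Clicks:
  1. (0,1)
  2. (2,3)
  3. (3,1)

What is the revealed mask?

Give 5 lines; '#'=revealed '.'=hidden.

Click 1 (0,1) count=0: revealed 8 new [(0,0) (0,1) (0,2) (0,3) (1,0) (1,1) (1,2) (1,3)] -> total=8
Click 2 (2,3) count=1: revealed 1 new [(2,3)] -> total=9
Click 3 (3,1) count=3: revealed 1 new [(3,1)] -> total=10

Answer: ####.
####.
...#.
.#...
.....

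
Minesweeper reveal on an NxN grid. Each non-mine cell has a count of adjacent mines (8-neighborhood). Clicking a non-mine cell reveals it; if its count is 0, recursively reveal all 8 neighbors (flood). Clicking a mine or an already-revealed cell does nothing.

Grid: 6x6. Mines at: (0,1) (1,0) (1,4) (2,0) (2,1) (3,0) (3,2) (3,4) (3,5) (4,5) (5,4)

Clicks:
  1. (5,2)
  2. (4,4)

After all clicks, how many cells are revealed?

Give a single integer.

Click 1 (5,2) count=0: revealed 8 new [(4,0) (4,1) (4,2) (4,3) (5,0) (5,1) (5,2) (5,3)] -> total=8
Click 2 (4,4) count=4: revealed 1 new [(4,4)] -> total=9

Answer: 9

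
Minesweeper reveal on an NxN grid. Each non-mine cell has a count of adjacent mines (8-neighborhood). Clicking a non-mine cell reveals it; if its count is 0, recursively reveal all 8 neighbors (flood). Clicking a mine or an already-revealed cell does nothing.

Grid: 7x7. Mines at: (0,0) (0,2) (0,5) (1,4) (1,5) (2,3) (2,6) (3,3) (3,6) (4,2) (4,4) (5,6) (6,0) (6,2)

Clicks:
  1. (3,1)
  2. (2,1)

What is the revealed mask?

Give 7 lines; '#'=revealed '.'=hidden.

Click 1 (3,1) count=1: revealed 1 new [(3,1)] -> total=1
Click 2 (2,1) count=0: revealed 12 new [(1,0) (1,1) (1,2) (2,0) (2,1) (2,2) (3,0) (3,2) (4,0) (4,1) (5,0) (5,1)] -> total=13

Answer: .......
###....
###....
###....
##.....
##.....
.......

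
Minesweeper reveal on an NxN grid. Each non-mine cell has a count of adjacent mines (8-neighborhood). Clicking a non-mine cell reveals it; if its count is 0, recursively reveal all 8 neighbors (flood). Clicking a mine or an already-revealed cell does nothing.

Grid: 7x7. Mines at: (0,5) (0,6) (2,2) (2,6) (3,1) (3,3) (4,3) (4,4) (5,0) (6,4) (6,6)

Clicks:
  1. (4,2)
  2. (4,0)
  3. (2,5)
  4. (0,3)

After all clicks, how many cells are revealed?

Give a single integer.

Click 1 (4,2) count=3: revealed 1 new [(4,2)] -> total=1
Click 2 (4,0) count=2: revealed 1 new [(4,0)] -> total=2
Click 3 (2,5) count=1: revealed 1 new [(2,5)] -> total=3
Click 4 (0,3) count=0: revealed 12 new [(0,0) (0,1) (0,2) (0,3) (0,4) (1,0) (1,1) (1,2) (1,3) (1,4) (2,0) (2,1)] -> total=15

Answer: 15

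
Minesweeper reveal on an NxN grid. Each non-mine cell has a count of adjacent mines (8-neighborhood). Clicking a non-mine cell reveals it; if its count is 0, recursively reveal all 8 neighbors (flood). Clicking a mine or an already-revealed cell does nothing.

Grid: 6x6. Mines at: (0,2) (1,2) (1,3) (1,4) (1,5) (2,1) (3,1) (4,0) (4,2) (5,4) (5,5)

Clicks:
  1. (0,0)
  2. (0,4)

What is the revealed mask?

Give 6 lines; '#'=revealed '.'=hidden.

Answer: ##..#.
##....
......
......
......
......

Derivation:
Click 1 (0,0) count=0: revealed 4 new [(0,0) (0,1) (1,0) (1,1)] -> total=4
Click 2 (0,4) count=3: revealed 1 new [(0,4)] -> total=5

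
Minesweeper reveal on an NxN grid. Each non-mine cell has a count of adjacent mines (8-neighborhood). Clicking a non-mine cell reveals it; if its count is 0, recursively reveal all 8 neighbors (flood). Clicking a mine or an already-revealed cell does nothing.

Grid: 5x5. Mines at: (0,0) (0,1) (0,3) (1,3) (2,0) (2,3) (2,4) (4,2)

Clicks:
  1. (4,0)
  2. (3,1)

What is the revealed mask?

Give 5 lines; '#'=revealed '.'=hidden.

Click 1 (4,0) count=0: revealed 4 new [(3,0) (3,1) (4,0) (4,1)] -> total=4
Click 2 (3,1) count=2: revealed 0 new [(none)] -> total=4

Answer: .....
.....
.....
##...
##...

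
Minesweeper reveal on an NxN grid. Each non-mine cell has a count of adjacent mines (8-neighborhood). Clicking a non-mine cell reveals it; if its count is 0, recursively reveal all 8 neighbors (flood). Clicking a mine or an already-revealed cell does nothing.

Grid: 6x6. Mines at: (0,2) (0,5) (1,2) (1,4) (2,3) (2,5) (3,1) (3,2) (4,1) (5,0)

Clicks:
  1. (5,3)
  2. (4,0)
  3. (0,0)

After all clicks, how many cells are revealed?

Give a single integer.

Click 1 (5,3) count=0: revealed 11 new [(3,3) (3,4) (3,5) (4,2) (4,3) (4,4) (4,5) (5,2) (5,3) (5,4) (5,5)] -> total=11
Click 2 (4,0) count=3: revealed 1 new [(4,0)] -> total=12
Click 3 (0,0) count=0: revealed 6 new [(0,0) (0,1) (1,0) (1,1) (2,0) (2,1)] -> total=18

Answer: 18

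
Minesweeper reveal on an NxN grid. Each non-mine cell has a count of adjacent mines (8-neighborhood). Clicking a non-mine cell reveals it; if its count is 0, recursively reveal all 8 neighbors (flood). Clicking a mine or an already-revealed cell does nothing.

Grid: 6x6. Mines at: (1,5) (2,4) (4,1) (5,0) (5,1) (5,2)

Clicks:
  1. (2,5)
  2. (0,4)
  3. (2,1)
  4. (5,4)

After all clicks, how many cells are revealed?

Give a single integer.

Answer: 27

Derivation:
Click 1 (2,5) count=2: revealed 1 new [(2,5)] -> total=1
Click 2 (0,4) count=1: revealed 1 new [(0,4)] -> total=2
Click 3 (2,1) count=0: revealed 17 new [(0,0) (0,1) (0,2) (0,3) (1,0) (1,1) (1,2) (1,3) (1,4) (2,0) (2,1) (2,2) (2,3) (3,0) (3,1) (3,2) (3,3)] -> total=19
Click 4 (5,4) count=0: revealed 8 new [(3,4) (3,5) (4,3) (4,4) (4,5) (5,3) (5,4) (5,5)] -> total=27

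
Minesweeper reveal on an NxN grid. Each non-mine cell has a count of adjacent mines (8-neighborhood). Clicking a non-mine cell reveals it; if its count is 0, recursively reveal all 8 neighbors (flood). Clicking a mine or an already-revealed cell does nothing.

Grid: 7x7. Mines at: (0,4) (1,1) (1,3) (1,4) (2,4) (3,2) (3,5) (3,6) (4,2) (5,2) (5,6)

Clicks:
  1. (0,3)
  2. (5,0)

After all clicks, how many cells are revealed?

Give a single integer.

Click 1 (0,3) count=3: revealed 1 new [(0,3)] -> total=1
Click 2 (5,0) count=0: revealed 10 new [(2,0) (2,1) (3,0) (3,1) (4,0) (4,1) (5,0) (5,1) (6,0) (6,1)] -> total=11

Answer: 11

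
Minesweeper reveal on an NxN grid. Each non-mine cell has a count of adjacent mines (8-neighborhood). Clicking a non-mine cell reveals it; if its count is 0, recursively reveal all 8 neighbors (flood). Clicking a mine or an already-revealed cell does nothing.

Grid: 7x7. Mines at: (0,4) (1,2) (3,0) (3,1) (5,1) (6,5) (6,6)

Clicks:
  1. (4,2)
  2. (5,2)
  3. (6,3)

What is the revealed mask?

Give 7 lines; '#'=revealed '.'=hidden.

Answer: .....##
...####
..#####
..#####
..#####
..#####
..###..

Derivation:
Click 1 (4,2) count=2: revealed 1 new [(4,2)] -> total=1
Click 2 (5,2) count=1: revealed 1 new [(5,2)] -> total=2
Click 3 (6,3) count=0: revealed 27 new [(0,5) (0,6) (1,3) (1,4) (1,5) (1,6) (2,2) (2,3) (2,4) (2,5) (2,6) (3,2) (3,3) (3,4) (3,5) (3,6) (4,3) (4,4) (4,5) (4,6) (5,3) (5,4) (5,5) (5,6) (6,2) (6,3) (6,4)] -> total=29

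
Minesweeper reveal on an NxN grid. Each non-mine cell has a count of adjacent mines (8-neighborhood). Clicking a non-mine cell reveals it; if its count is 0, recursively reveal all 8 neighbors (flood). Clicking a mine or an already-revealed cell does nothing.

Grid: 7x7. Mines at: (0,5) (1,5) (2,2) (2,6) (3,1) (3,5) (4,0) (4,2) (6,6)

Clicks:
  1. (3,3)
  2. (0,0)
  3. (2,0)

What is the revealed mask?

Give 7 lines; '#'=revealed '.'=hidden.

Click 1 (3,3) count=2: revealed 1 new [(3,3)] -> total=1
Click 2 (0,0) count=0: revealed 12 new [(0,0) (0,1) (0,2) (0,3) (0,4) (1,0) (1,1) (1,2) (1,3) (1,4) (2,0) (2,1)] -> total=13
Click 3 (2,0) count=1: revealed 0 new [(none)] -> total=13

Answer: #####..
#####..
##.....
...#...
.......
.......
.......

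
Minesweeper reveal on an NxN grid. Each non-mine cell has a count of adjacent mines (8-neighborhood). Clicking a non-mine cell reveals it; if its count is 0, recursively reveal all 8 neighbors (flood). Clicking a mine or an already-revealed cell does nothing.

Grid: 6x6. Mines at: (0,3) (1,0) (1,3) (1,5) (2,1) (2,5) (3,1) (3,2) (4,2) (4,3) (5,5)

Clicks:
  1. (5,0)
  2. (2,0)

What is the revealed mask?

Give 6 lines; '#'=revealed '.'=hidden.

Click 1 (5,0) count=0: revealed 4 new [(4,0) (4,1) (5,0) (5,1)] -> total=4
Click 2 (2,0) count=3: revealed 1 new [(2,0)] -> total=5

Answer: ......
......
#.....
......
##....
##....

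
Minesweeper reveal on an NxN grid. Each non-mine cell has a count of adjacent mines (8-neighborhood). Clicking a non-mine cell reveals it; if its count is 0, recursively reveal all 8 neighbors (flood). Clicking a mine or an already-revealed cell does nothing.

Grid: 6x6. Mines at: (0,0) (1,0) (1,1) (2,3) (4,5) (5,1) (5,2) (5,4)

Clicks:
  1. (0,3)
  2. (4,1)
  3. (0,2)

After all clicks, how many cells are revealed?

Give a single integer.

Click 1 (0,3) count=0: revealed 12 new [(0,2) (0,3) (0,4) (0,5) (1,2) (1,3) (1,4) (1,5) (2,4) (2,5) (3,4) (3,5)] -> total=12
Click 2 (4,1) count=2: revealed 1 new [(4,1)] -> total=13
Click 3 (0,2) count=1: revealed 0 new [(none)] -> total=13

Answer: 13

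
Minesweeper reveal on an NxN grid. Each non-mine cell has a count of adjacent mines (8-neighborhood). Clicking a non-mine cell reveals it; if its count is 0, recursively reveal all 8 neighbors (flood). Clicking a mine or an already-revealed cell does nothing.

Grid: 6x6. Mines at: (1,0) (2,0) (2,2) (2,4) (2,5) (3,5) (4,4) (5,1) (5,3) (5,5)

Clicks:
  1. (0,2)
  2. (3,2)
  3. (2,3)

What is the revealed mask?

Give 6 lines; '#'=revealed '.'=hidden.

Click 1 (0,2) count=0: revealed 10 new [(0,1) (0,2) (0,3) (0,4) (0,5) (1,1) (1,2) (1,3) (1,4) (1,5)] -> total=10
Click 2 (3,2) count=1: revealed 1 new [(3,2)] -> total=11
Click 3 (2,3) count=2: revealed 1 new [(2,3)] -> total=12

Answer: .#####
.#####
...#..
..#...
......
......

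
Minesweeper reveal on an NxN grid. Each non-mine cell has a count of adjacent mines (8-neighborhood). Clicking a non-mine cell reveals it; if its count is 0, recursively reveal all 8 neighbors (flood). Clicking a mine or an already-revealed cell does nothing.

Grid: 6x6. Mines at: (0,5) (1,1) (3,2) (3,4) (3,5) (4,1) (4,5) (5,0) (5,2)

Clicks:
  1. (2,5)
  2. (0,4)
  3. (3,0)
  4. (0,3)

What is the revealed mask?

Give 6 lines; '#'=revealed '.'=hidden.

Answer: ..###.
..###.
..####
#.....
......
......

Derivation:
Click 1 (2,5) count=2: revealed 1 new [(2,5)] -> total=1
Click 2 (0,4) count=1: revealed 1 new [(0,4)] -> total=2
Click 3 (3,0) count=1: revealed 1 new [(3,0)] -> total=3
Click 4 (0,3) count=0: revealed 8 new [(0,2) (0,3) (1,2) (1,3) (1,4) (2,2) (2,3) (2,4)] -> total=11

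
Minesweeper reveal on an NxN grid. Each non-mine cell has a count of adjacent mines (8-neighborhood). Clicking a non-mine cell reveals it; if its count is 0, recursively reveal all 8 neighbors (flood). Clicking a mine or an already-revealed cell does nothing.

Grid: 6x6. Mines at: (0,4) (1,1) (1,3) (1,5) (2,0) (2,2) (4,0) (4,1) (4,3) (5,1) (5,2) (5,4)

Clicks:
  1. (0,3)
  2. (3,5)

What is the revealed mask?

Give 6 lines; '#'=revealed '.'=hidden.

Click 1 (0,3) count=2: revealed 1 new [(0,3)] -> total=1
Click 2 (3,5) count=0: revealed 6 new [(2,4) (2,5) (3,4) (3,5) (4,4) (4,5)] -> total=7

Answer: ...#..
......
....##
....##
....##
......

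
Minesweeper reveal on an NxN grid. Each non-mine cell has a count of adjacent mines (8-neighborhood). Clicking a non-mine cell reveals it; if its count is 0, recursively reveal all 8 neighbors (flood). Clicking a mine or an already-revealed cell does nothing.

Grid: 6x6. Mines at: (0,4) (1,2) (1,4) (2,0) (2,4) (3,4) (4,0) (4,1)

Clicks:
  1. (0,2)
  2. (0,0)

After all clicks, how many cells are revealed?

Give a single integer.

Click 1 (0,2) count=1: revealed 1 new [(0,2)] -> total=1
Click 2 (0,0) count=0: revealed 4 new [(0,0) (0,1) (1,0) (1,1)] -> total=5

Answer: 5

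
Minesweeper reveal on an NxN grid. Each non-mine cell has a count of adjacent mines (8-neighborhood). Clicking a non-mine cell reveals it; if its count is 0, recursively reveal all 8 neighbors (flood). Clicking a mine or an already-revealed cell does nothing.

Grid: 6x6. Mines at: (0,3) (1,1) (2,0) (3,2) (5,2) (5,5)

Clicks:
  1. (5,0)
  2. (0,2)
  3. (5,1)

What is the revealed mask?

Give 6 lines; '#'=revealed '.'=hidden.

Answer: ..#...
......
......
##....
##....
##....

Derivation:
Click 1 (5,0) count=0: revealed 6 new [(3,0) (3,1) (4,0) (4,1) (5,0) (5,1)] -> total=6
Click 2 (0,2) count=2: revealed 1 new [(0,2)] -> total=7
Click 3 (5,1) count=1: revealed 0 new [(none)] -> total=7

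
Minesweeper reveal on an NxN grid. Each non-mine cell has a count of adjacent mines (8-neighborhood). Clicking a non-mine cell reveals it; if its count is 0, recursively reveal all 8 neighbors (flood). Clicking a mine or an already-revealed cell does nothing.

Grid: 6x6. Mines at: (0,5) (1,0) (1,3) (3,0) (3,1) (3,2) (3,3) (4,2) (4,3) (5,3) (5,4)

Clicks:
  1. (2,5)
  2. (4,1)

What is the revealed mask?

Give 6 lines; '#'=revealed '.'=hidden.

Answer: ......
....##
....##
....##
.#..##
......

Derivation:
Click 1 (2,5) count=0: revealed 8 new [(1,4) (1,5) (2,4) (2,5) (3,4) (3,5) (4,4) (4,5)] -> total=8
Click 2 (4,1) count=4: revealed 1 new [(4,1)] -> total=9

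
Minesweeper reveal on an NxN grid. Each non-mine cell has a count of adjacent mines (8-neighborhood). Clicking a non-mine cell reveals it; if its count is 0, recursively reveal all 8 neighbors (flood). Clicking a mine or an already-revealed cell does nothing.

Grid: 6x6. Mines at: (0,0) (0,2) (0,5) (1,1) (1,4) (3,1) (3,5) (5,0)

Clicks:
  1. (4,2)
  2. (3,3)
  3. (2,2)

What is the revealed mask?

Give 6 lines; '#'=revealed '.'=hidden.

Answer: ......
......
..###.
..###.
.#####
.#####

Derivation:
Click 1 (4,2) count=1: revealed 1 new [(4,2)] -> total=1
Click 2 (3,3) count=0: revealed 15 new [(2,2) (2,3) (2,4) (3,2) (3,3) (3,4) (4,1) (4,3) (4,4) (4,5) (5,1) (5,2) (5,3) (5,4) (5,5)] -> total=16
Click 3 (2,2) count=2: revealed 0 new [(none)] -> total=16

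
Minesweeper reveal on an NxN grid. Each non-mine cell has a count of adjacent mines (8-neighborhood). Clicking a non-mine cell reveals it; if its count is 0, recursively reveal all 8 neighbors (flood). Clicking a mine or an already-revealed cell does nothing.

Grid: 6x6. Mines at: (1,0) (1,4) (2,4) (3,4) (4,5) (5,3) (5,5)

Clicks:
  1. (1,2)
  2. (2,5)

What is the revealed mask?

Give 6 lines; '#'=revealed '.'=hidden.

Click 1 (1,2) count=0: revealed 21 new [(0,1) (0,2) (0,3) (1,1) (1,2) (1,3) (2,0) (2,1) (2,2) (2,3) (3,0) (3,1) (3,2) (3,3) (4,0) (4,1) (4,2) (4,3) (5,0) (5,1) (5,2)] -> total=21
Click 2 (2,5) count=3: revealed 1 new [(2,5)] -> total=22

Answer: .###..
.###..
####.#
####..
####..
###...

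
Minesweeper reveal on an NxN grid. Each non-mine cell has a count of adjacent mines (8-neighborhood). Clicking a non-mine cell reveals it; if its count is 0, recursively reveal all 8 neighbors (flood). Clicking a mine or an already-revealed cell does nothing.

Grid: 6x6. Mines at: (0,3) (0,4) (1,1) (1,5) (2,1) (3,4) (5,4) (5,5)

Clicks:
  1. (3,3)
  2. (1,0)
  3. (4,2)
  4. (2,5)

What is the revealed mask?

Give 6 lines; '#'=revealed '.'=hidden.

Answer: ......
#.....
.....#
####..
####..
####..

Derivation:
Click 1 (3,3) count=1: revealed 1 new [(3,3)] -> total=1
Click 2 (1,0) count=2: revealed 1 new [(1,0)] -> total=2
Click 3 (4,2) count=0: revealed 11 new [(3,0) (3,1) (3,2) (4,0) (4,1) (4,2) (4,3) (5,0) (5,1) (5,2) (5,3)] -> total=13
Click 4 (2,5) count=2: revealed 1 new [(2,5)] -> total=14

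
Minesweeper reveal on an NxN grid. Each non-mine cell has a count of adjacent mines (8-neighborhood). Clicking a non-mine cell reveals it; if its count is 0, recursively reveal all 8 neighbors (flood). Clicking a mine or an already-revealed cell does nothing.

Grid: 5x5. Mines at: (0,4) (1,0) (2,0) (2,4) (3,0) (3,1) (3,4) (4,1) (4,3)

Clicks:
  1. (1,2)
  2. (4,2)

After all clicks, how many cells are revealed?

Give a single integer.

Answer: 10

Derivation:
Click 1 (1,2) count=0: revealed 9 new [(0,1) (0,2) (0,3) (1,1) (1,2) (1,3) (2,1) (2,2) (2,3)] -> total=9
Click 2 (4,2) count=3: revealed 1 new [(4,2)] -> total=10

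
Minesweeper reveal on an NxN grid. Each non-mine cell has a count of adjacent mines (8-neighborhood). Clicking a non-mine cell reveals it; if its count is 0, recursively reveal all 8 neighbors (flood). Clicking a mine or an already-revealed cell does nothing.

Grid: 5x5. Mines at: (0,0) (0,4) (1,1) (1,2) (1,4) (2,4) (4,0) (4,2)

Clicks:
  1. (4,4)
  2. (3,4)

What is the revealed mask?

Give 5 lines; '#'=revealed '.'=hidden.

Answer: .....
.....
.....
...##
...##

Derivation:
Click 1 (4,4) count=0: revealed 4 new [(3,3) (3,4) (4,3) (4,4)] -> total=4
Click 2 (3,4) count=1: revealed 0 new [(none)] -> total=4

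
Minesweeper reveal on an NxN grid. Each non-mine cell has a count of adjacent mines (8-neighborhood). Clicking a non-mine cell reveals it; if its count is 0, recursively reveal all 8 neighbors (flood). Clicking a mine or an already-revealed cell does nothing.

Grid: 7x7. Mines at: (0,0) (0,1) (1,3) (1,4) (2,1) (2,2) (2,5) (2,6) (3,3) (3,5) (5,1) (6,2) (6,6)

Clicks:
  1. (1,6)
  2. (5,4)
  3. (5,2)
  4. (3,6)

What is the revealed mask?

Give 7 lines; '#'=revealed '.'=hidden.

Answer: .......
......#
.......
......#
...###.
..####.
...###.

Derivation:
Click 1 (1,6) count=2: revealed 1 new [(1,6)] -> total=1
Click 2 (5,4) count=0: revealed 9 new [(4,3) (4,4) (4,5) (5,3) (5,4) (5,5) (6,3) (6,4) (6,5)] -> total=10
Click 3 (5,2) count=2: revealed 1 new [(5,2)] -> total=11
Click 4 (3,6) count=3: revealed 1 new [(3,6)] -> total=12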